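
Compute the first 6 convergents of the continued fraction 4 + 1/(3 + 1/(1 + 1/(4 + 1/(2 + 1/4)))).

4/1, 13/3, 17/4, 81/19, 179/42, 797/187

Using the convergent recurrence p_i = a_i*p_{i-1} + p_{i-2}, q_i = a_i*q_{i-1} + q_{i-2} with p_{-2}=0, p_{-1}=1, q_{-2}=1, q_{-1}=0:
  i=0: a_0=4, p_0 = 4*1 + 0 = 4, q_0 = 4*0 + 1 = 1.
  i=1: a_1=3, p_1 = 3*4 + 1 = 13, q_1 = 3*1 + 0 = 3.
  i=2: a_2=1, p_2 = 1*13 + 4 = 17, q_2 = 1*3 + 1 = 4.
  i=3: a_3=4, p_3 = 4*17 + 13 = 81, q_3 = 4*4 + 3 = 19.
  i=4: a_4=2, p_4 = 2*81 + 17 = 179, q_4 = 2*19 + 4 = 42.
  i=5: a_5=4, p_5 = 4*179 + 81 = 797, q_5 = 4*42 + 19 = 187.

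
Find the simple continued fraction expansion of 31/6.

Run the Euclidean algorithm on 31 and 6; the successive quotients are the partial quotients a_0, a_1, ... (each step inverts the fractional part left over by the previous one):
  31 = 5*6 + 1, so a_0 = 5.
  6 = 6*1 + 0, so a_1 = 6.
The remainder reaches 0 after 2 divisions, so the expansion has 2 partial quotients, read off in order.

[5; 6]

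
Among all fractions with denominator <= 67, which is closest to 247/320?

Expand x = 247/320 as a continued fraction with the Euclidean algorithm:
  247 = 0*320 + 247, so a_0 = 0.
  320 = 1*247 + 73, so a_1 = 1.
  247 = 3*73 + 28, so a_2 = 3.
  73 = 2*28 + 17, so a_3 = 2.
  28 = 1*17 + 11, so a_4 = 1.
  17 = 1*11 + 6, so a_5 = 1.
  11 = 1*6 + 5, so a_6 = 1.
  6 = 1*5 + 1, so a_7 = 1.
  5 = 5*1 + 0, so a_8 = 5.
so x = [0; 1, 3, 2, 1, 1, 1, 1, 5].
Convergents (p_i = a_i*p_{i-1} + p_{i-2}, q_i = a_i*q_{i-1} + q_{i-2} with p_{-2}=0, p_{-1}=1, q_{-2}=1, q_{-1}=0), until the denominator exceeds 67:
  i=0: a_0=0, p_0 = 0*1 + 0 = 0, q_0 = 0*0 + 1 = 1.
  i=1: a_1=1, p_1 = 1*0 + 1 = 1, q_1 = 1*1 + 0 = 1.
  i=2: a_2=3, p_2 = 3*1 + 0 = 3, q_2 = 3*1 + 1 = 4.
  i=3: a_3=2, p_3 = 2*3 + 1 = 7, q_3 = 2*4 + 1 = 9.
  i=4: a_4=1, p_4 = 1*7 + 3 = 10, q_4 = 1*9 + 4 = 13.
  i=5: a_5=1, p_5 = 1*10 + 7 = 17, q_5 = 1*13 + 9 = 22.
  i=6: a_6=1, p_6 = 1*17 + 10 = 27, q_6 = 1*22 + 13 = 35.
  i=7: a_7=1, p_7 = 1*27 + 17 = 44, q_7 = 1*35 + 22 = 57.
  i=8: a_8=5, p_8 = 5*44 + 27 = 247, q_8 = 5*57 + 35 = 320.
q_8 = 320 > 67, so the last convergent with denominator <= 67 is p_7/q_7 = 44/57.
The closest fraction with denominator <= 67 is either p_7/q_7 or the intermediate fraction (k*p_7 + p_6)/(k*q_7 + q_6) with the largest k >= 1 whose denominator stays <= 67; these approach x as k grows, and every other convergent or intermediate fraction in range is farther away.
Largest k: floor((67 - q_6)/q_7) = floor((67 - 35)/57) = 0.
Since k = 0, no intermediate fraction beyond p_7/q_7 has denominator <= 67, so the convergent 44/57 is the closest (its error is |247*57 - 44*320|/(320*57) = 1/18240).

44/57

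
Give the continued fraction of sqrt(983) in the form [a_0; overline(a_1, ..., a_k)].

Write x_i = (sqrt(983) + m_i)/d_i with (m_0, d_0) = (0, 1). a_0 = floor(sqrt(983)) = 31, since 31^2 = 961 <= 983 < 1024 = 32^2.
Iterate m_{i+1} = d_i*a_i - m_i, d_{i+1} = (983 - m_{i+1}^2)/d_i, a_{i+1} = floor((a_0 + m_{i+1})/d_{i+1}):
  m_1 = 1*31 - 0 = 31, d_1 = (983 - 31^2)/1 = 22/1 = 22, a_1 = floor((31 + 31)/22) = 2.
  m_2 = 22*2 - 31 = 13, d_2 = (983 - 13^2)/22 = 814/22 = 37, a_2 = floor((31 + 13)/37) = 1.
  m_3 = 37*1 - 13 = 24, d_3 = (983 - 24^2)/37 = 407/37 = 11, a_3 = floor((31 + 24)/11) = 5.
  m_4 = 11*5 - 24 = 31, d_4 = (983 - 31^2)/11 = 22/11 = 2, a_4 = floor((31 + 31)/2) = 31.
  m_5 = 2*31 - 31 = 31, d_5 = (983 - 31^2)/2 = 22/2 = 11, a_5 = floor((31 + 31)/11) = 5.
  m_6 = 11*5 - 31 = 24, d_6 = (983 - 24^2)/11 = 407/11 = 37, a_6 = floor((31 + 24)/37) = 1.
  m_7 = 37*1 - 24 = 13, d_7 = (983 - 13^2)/37 = 814/37 = 22, a_7 = floor((31 + 13)/22) = 2.
  m_8 = 22*2 - 13 = 31, d_8 = (983 - 31^2)/22 = 22/22 = 1, a_8 = floor((31 + 31)/1) = 62.
  m_9 = 1*62 - 31 = 31, d_9 = (983 - 31^2)/1 = 22/1 = 22: (m_9, d_9) = (m_1, d_1) = (31, 22), so from here the quotients repeat a_1, ..., a_8; the period length is 8.
Hence the expansion of sqrt(983) is a_0 = 31 followed by the repeating block 2, 1, 5, 31, 5, 1, 2, 62 (period 8).

[31; overline(2, 1, 5, 31, 5, 1, 2, 62)]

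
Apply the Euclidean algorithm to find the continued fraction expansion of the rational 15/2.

[7; 2]

Run the Euclidean algorithm on 15 and 2; the successive quotients are the partial quotients a_0, a_1, ... (each step inverts the fractional part left over by the previous one):
  15 = 7*2 + 1, so a_0 = 7.
  2 = 2*1 + 0, so a_1 = 2.
The remainder reaches 0 after 2 divisions, so the expansion has 2 partial quotients, read off in order.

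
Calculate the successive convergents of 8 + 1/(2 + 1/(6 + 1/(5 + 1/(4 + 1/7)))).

Using the convergent recurrence p_i = a_i*p_{i-1} + p_{i-2}, q_i = a_i*q_{i-1} + q_{i-2} with p_{-2}=0, p_{-1}=1, q_{-2}=1, q_{-1}=0:
  i=0: a_0=8, p_0 = 8*1 + 0 = 8, q_0 = 8*0 + 1 = 1.
  i=1: a_1=2, p_1 = 2*8 + 1 = 17, q_1 = 2*1 + 0 = 2.
  i=2: a_2=6, p_2 = 6*17 + 8 = 110, q_2 = 6*2 + 1 = 13.
  i=3: a_3=5, p_3 = 5*110 + 17 = 567, q_3 = 5*13 + 2 = 67.
  i=4: a_4=4, p_4 = 4*567 + 110 = 2378, q_4 = 4*67 + 13 = 281.
  i=5: a_5=7, p_5 = 7*2378 + 567 = 17213, q_5 = 7*281 + 67 = 2034.

8/1, 17/2, 110/13, 567/67, 2378/281, 17213/2034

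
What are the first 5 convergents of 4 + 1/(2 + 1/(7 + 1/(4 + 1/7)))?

4/1, 9/2, 67/15, 277/62, 2006/449

Using the convergent recurrence p_i = a_i*p_{i-1} + p_{i-2}, q_i = a_i*q_{i-1} + q_{i-2} with p_{-2}=0, p_{-1}=1, q_{-2}=1, q_{-1}=0:
  i=0: a_0=4, p_0 = 4*1 + 0 = 4, q_0 = 4*0 + 1 = 1.
  i=1: a_1=2, p_1 = 2*4 + 1 = 9, q_1 = 2*1 + 0 = 2.
  i=2: a_2=7, p_2 = 7*9 + 4 = 67, q_2 = 7*2 + 1 = 15.
  i=3: a_3=4, p_3 = 4*67 + 9 = 277, q_3 = 4*15 + 2 = 62.
  i=4: a_4=7, p_4 = 7*277 + 67 = 2006, q_4 = 7*62 + 15 = 449.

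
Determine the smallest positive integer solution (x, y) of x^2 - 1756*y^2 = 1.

First expand sqrt(1756) as a continued fraction. With x_i = (sqrt(1756) + m_i)/d_i and (m_0, d_0) = (0, 1): a_0 = floor(sqrt(1756)) = 41, since 41^2 = 1681 <= 1756 < 1764 = 42^2.
Iterate m_{i+1} = d_i*a_i - m_i, d_{i+1} = (1756 - m_{i+1}^2)/d_i, a_{i+1} = floor((a_0 + m_{i+1})/d_{i+1}):
  m_1 = 1*41 - 0 = 41, d_1 = (1756 - 41^2)/1 = 75/1 = 75, a_1 = floor((41 + 41)/75) = 1.
  m_2 = 75*1 - 41 = 34, d_2 = (1756 - 34^2)/75 = 600/75 = 8, a_2 = floor((41 + 34)/8) = 9.
  m_3 = 8*9 - 34 = 38, d_3 = (1756 - 38^2)/8 = 312/8 = 39, a_3 = floor((41 + 38)/39) = 2.
  m_4 = 39*2 - 38 = 40, d_4 = (1756 - 40^2)/39 = 156/39 = 4, a_4 = floor((41 + 40)/4) = 20.
  m_5 = 4*20 - 40 = 40, d_5 = (1756 - 40^2)/4 = 156/4 = 39, a_5 = floor((41 + 40)/39) = 2.
  m_6 = 39*2 - 40 = 38, d_6 = (1756 - 38^2)/39 = 312/39 = 8, a_6 = floor((41 + 38)/8) = 9.
  m_7 = 8*9 - 38 = 34, d_7 = (1756 - 34^2)/8 = 600/8 = 75, a_7 = floor((41 + 34)/75) = 1.
  m_8 = 75*1 - 34 = 41, d_8 = (1756 - 41^2)/75 = 75/75 = 1, a_8 = floor((41 + 41)/1) = 82.
  m_9 = 1*82 - 41 = 41, d_9 = (1756 - 41^2)/1 = 75/1 = 75: (m_9, d_9) = (m_1, d_1) = (41, 75), so from here the quotients repeat a_1, ..., a_8; the period length is 8.
So sqrt(1756) = [41; (1, 9, 2, 20, 2, 9, 1, 82)] with period length k = 8.
k is even, so the fundamental solution of x^2 - 1756y^2 = 1 is (p_{k-1}, q_{k-1}) = (p_7, q_7); compute convergents through index 7.
Convergents (p_i = a_i*p_{i-1} + p_{i-2}, q_i = a_i*q_{i-1} + q_{i-2} with p_{-2}=0, p_{-1}=1, q_{-2}=1, q_{-1}=0):
  i=0: a_0=41, p_0 = 41*1 + 0 = 41, q_0 = 41*0 + 1 = 1.
  i=1: a_1=1, p_1 = 1*41 + 1 = 42, q_1 = 1*1 + 0 = 1.
  i=2: a_2=9, p_2 = 9*42 + 41 = 419, q_2 = 9*1 + 1 = 10.
  i=3: a_3=2, p_3 = 2*419 + 42 = 880, q_3 = 2*10 + 1 = 21.
  i=4: a_4=20, p_4 = 20*880 + 419 = 18019, q_4 = 20*21 + 10 = 430.
  i=5: a_5=2, p_5 = 2*18019 + 880 = 36918, q_5 = 2*430 + 21 = 881.
  i=6: a_6=9, p_6 = 9*36918 + 18019 = 350281, q_6 = 9*881 + 430 = 8359.
  i=7: a_7=1, p_7 = 1*350281 + 36918 = 387199, q_7 = 1*8359 + 881 = 9240.
Check: 387199^2 - 1756*9240^2 = 149923065601 - 149923065600 = 1, so (x, y) = (387199, 9240) solves the equation, and by the theorem it is the least positive solution.

(x, y) = (387199, 9240)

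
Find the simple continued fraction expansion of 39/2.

Run the Euclidean algorithm on 39 and 2; the successive quotients are the partial quotients a_0, a_1, ... (each step inverts the fractional part left over by the previous one):
  39 = 19*2 + 1, so a_0 = 19.
  2 = 2*1 + 0, so a_1 = 2.
The remainder reaches 0 after 2 divisions, so the expansion has 2 partial quotients, read off in order.

[19; 2]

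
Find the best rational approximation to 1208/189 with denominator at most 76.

147/23

Expand x = 1208/189 as a continued fraction with the Euclidean algorithm:
  1208 = 6*189 + 74, so a_0 = 6.
  189 = 2*74 + 41, so a_1 = 2.
  74 = 1*41 + 33, so a_2 = 1.
  41 = 1*33 + 8, so a_3 = 1.
  33 = 4*8 + 1, so a_4 = 4.
  8 = 8*1 + 0, so a_5 = 8.
so x = [6; 2, 1, 1, 4, 8].
Convergents (p_i = a_i*p_{i-1} + p_{i-2}, q_i = a_i*q_{i-1} + q_{i-2} with p_{-2}=0, p_{-1}=1, q_{-2}=1, q_{-1}=0), until the denominator exceeds 76:
  i=0: a_0=6, p_0 = 6*1 + 0 = 6, q_0 = 6*0 + 1 = 1.
  i=1: a_1=2, p_1 = 2*6 + 1 = 13, q_1 = 2*1 + 0 = 2.
  i=2: a_2=1, p_2 = 1*13 + 6 = 19, q_2 = 1*2 + 1 = 3.
  i=3: a_3=1, p_3 = 1*19 + 13 = 32, q_3 = 1*3 + 2 = 5.
  i=4: a_4=4, p_4 = 4*32 + 19 = 147, q_4 = 4*5 + 3 = 23.
  i=5: a_5=8, p_5 = 8*147 + 32 = 1208, q_5 = 8*23 + 5 = 189.
q_5 = 189 > 76, so the last convergent with denominator <= 76 is p_4/q_4 = 147/23.
The closest fraction with denominator <= 76 is either p_4/q_4 or the intermediate fraction (k*p_4 + p_3)/(k*q_4 + q_3) with the largest k >= 1 whose denominator stays <= 76; these approach x as k grows, and every other convergent or intermediate fraction in range is farther away.
Largest k: floor((76 - q_3)/q_4) = floor((76 - 5)/23) = 3.
That gives (3*147 + 32)/(3*23 + 5) = 473/74.
Compare the errors: |x - 147/23| = |1208*23 - 147*189|/(189*23) = 1/4347, and |x - 473/74| = |1208*74 - 473*189|/(189*74) = 5/13986.
Cross-multiplying, 1*13986 = 13986 < 21735 = 5*4347, so 1/4347 is smaller: the convergent 147/23 is closer to x than 473/74.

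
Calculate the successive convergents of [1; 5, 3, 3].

1/1, 6/5, 19/16, 63/53

Using the convergent recurrence p_i = a_i*p_{i-1} + p_{i-2}, q_i = a_i*q_{i-1} + q_{i-2} with p_{-2}=0, p_{-1}=1, q_{-2}=1, q_{-1}=0:
  i=0: a_0=1, p_0 = 1*1 + 0 = 1, q_0 = 1*0 + 1 = 1.
  i=1: a_1=5, p_1 = 5*1 + 1 = 6, q_1 = 5*1 + 0 = 5.
  i=2: a_2=3, p_2 = 3*6 + 1 = 19, q_2 = 3*5 + 1 = 16.
  i=3: a_3=3, p_3 = 3*19 + 6 = 63, q_3 = 3*16 + 5 = 53.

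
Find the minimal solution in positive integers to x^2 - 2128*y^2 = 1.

(x, y) = (2588599, 56115)

First expand sqrt(2128) as a continued fraction. With x_i = (sqrt(2128) + m_i)/d_i and (m_0, d_0) = (0, 1): a_0 = floor(sqrt(2128)) = 46, since 46^2 = 2116 <= 2128 < 2209 = 47^2.
Iterate m_{i+1} = d_i*a_i - m_i, d_{i+1} = (2128 - m_{i+1}^2)/d_i, a_{i+1} = floor((a_0 + m_{i+1})/d_{i+1}):
  m_1 = 1*46 - 0 = 46, d_1 = (2128 - 46^2)/1 = 12/1 = 12, a_1 = floor((46 + 46)/12) = 7.
  m_2 = 12*7 - 46 = 38, d_2 = (2128 - 38^2)/12 = 684/12 = 57, a_2 = floor((46 + 38)/57) = 1.
  m_3 = 57*1 - 38 = 19, d_3 = (2128 - 19^2)/57 = 1767/57 = 31, a_3 = floor((46 + 19)/31) = 2.
  m_4 = 31*2 - 19 = 43, d_4 = (2128 - 43^2)/31 = 279/31 = 9, a_4 = floor((46 + 43)/9) = 9.
  m_5 = 9*9 - 43 = 38, d_5 = (2128 - 38^2)/9 = 684/9 = 76, a_5 = floor((46 + 38)/76) = 1.
  m_6 = 76*1 - 38 = 38, d_6 = (2128 - 38^2)/76 = 684/76 = 9, a_6 = floor((46 + 38)/9) = 9.
  m_7 = 9*9 - 38 = 43, d_7 = (2128 - 43^2)/9 = 279/9 = 31, a_7 = floor((46 + 43)/31) = 2.
  m_8 = 31*2 - 43 = 19, d_8 = (2128 - 19^2)/31 = 1767/31 = 57, a_8 = floor((46 + 19)/57) = 1.
  m_9 = 57*1 - 19 = 38, d_9 = (2128 - 38^2)/57 = 684/57 = 12, a_9 = floor((46 + 38)/12) = 7.
  m_10 = 12*7 - 38 = 46, d_10 = (2128 - 46^2)/12 = 12/12 = 1, a_10 = floor((46 + 46)/1) = 92.
  m_11 = 1*92 - 46 = 46, d_11 = (2128 - 46^2)/1 = 12/1 = 12: (m_11, d_11) = (m_1, d_1) = (46, 12), so from here the quotients repeat a_1, ..., a_10; the period length is 10.
So sqrt(2128) = [46; (7, 1, 2, 9, 1, 9, 2, 1, 7, 92)] with period length k = 10.
k is even, so the fundamental solution of x^2 - 2128y^2 = 1 is (p_{k-1}, q_{k-1}) = (p_9, q_9); compute convergents through index 9.
Convergents (p_i = a_i*p_{i-1} + p_{i-2}, q_i = a_i*q_{i-1} + q_{i-2} with p_{-2}=0, p_{-1}=1, q_{-2}=1, q_{-1}=0):
  i=0: a_0=46, p_0 = 46*1 + 0 = 46, q_0 = 46*0 + 1 = 1.
  i=1: a_1=7, p_1 = 7*46 + 1 = 323, q_1 = 7*1 + 0 = 7.
  i=2: a_2=1, p_2 = 1*323 + 46 = 369, q_2 = 1*7 + 1 = 8.
  i=3: a_3=2, p_3 = 2*369 + 323 = 1061, q_3 = 2*8 + 7 = 23.
  i=4: a_4=9, p_4 = 9*1061 + 369 = 9918, q_4 = 9*23 + 8 = 215.
  i=5: a_5=1, p_5 = 1*9918 + 1061 = 10979, q_5 = 1*215 + 23 = 238.
  i=6: a_6=9, p_6 = 9*10979 + 9918 = 108729, q_6 = 9*238 + 215 = 2357.
  i=7: a_7=2, p_7 = 2*108729 + 10979 = 228437, q_7 = 2*2357 + 238 = 4952.
  i=8: a_8=1, p_8 = 1*228437 + 108729 = 337166, q_8 = 1*4952 + 2357 = 7309.
  i=9: a_9=7, p_9 = 7*337166 + 228437 = 2588599, q_9 = 7*7309 + 4952 = 56115.
Check: 2588599^2 - 2128*56115^2 = 6700844782801 - 6700844782800 = 1, so (x, y) = (2588599, 56115) solves the equation, and by the theorem it is the least positive solution.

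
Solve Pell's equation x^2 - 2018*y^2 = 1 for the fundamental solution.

First expand sqrt(2018) as a continued fraction. With x_i = (sqrt(2018) + m_i)/d_i and (m_0, d_0) = (0, 1): a_0 = floor(sqrt(2018)) = 44, since 44^2 = 1936 <= 2018 < 2025 = 45^2.
Iterate m_{i+1} = d_i*a_i - m_i, d_{i+1} = (2018 - m_{i+1}^2)/d_i, a_{i+1} = floor((a_0 + m_{i+1})/d_{i+1}):
  m_1 = 1*44 - 0 = 44, d_1 = (2018 - 44^2)/1 = 82/1 = 82, a_1 = floor((44 + 44)/82) = 1.
  m_2 = 82*1 - 44 = 38, d_2 = (2018 - 38^2)/82 = 574/82 = 7, a_2 = floor((44 + 38)/7) = 11.
  m_3 = 7*11 - 38 = 39, d_3 = (2018 - 39^2)/7 = 497/7 = 71, a_3 = floor((44 + 39)/71) = 1.
  m_4 = 71*1 - 39 = 32, d_4 = (2018 - 32^2)/71 = 994/71 = 14, a_4 = floor((44 + 32)/14) = 5.
  m_5 = 14*5 - 32 = 38, d_5 = (2018 - 38^2)/14 = 574/14 = 41, a_5 = floor((44 + 38)/41) = 2.
  m_6 = 41*2 - 38 = 44, d_6 = (2018 - 44^2)/41 = 82/41 = 2, a_6 = floor((44 + 44)/2) = 44.
  m_7 = 2*44 - 44 = 44, d_7 = (2018 - 44^2)/2 = 82/2 = 41, a_7 = floor((44 + 44)/41) = 2.
  m_8 = 41*2 - 44 = 38, d_8 = (2018 - 38^2)/41 = 574/41 = 14, a_8 = floor((44 + 38)/14) = 5.
  m_9 = 14*5 - 38 = 32, d_9 = (2018 - 32^2)/14 = 994/14 = 71, a_9 = floor((44 + 32)/71) = 1.
  m_10 = 71*1 - 32 = 39, d_10 = (2018 - 39^2)/71 = 497/71 = 7, a_10 = floor((44 + 39)/7) = 11.
  m_11 = 7*11 - 39 = 38, d_11 = (2018 - 38^2)/7 = 574/7 = 82, a_11 = floor((44 + 38)/82) = 1.
  m_12 = 82*1 - 38 = 44, d_12 = (2018 - 44^2)/82 = 82/82 = 1, a_12 = floor((44 + 44)/1) = 88.
  m_13 = 1*88 - 44 = 44, d_13 = (2018 - 44^2)/1 = 82/1 = 82: (m_13, d_13) = (m_1, d_1) = (44, 82), so from here the quotients repeat a_1, ..., a_12; the period length is 12.
So sqrt(2018) = [44; (1, 11, 1, 5, 2, 44, 2, 5, 1, 11, 1, 88)] with period length k = 12.
k is even, so the fundamental solution of x^2 - 2018y^2 = 1 is (p_{k-1}, q_{k-1}) = (p_11, q_11); compute convergents through index 11.
Convergents (p_i = a_i*p_{i-1} + p_{i-2}, q_i = a_i*q_{i-1} + q_{i-2} with p_{-2}=0, p_{-1}=1, q_{-2}=1, q_{-1}=0):
  i=0: a_0=44, p_0 = 44*1 + 0 = 44, q_0 = 44*0 + 1 = 1.
  i=1: a_1=1, p_1 = 1*44 + 1 = 45, q_1 = 1*1 + 0 = 1.
  i=2: a_2=11, p_2 = 11*45 + 44 = 539, q_2 = 11*1 + 1 = 12.
  i=3: a_3=1, p_3 = 1*539 + 45 = 584, q_3 = 1*12 + 1 = 13.
  i=4: a_4=5, p_4 = 5*584 + 539 = 3459, q_4 = 5*13 + 12 = 77.
  i=5: a_5=2, p_5 = 2*3459 + 584 = 7502, q_5 = 2*77 + 13 = 167.
  i=6: a_6=44, p_6 = 44*7502 + 3459 = 333547, q_6 = 44*167 + 77 = 7425.
  i=7: a_7=2, p_7 = 2*333547 + 7502 = 674596, q_7 = 2*7425 + 167 = 15017.
  i=8: a_8=5, p_8 = 5*674596 + 333547 = 3706527, q_8 = 5*15017 + 7425 = 82510.
  i=9: a_9=1, p_9 = 1*3706527 + 674596 = 4381123, q_9 = 1*82510 + 15017 = 97527.
  i=10: a_10=11, p_10 = 11*4381123 + 3706527 = 51898880, q_10 = 11*97527 + 82510 = 1155307.
  i=11: a_11=1, p_11 = 1*51898880 + 4381123 = 56280003, q_11 = 1*1155307 + 97527 = 1252834.
Check: 56280003^2 - 2018*1252834^2 = 3167438737680009 - 3167438737680008 = 1, so (x, y) = (56280003, 1252834) solves the equation, and by the theorem it is the least positive solution.

(x, y) = (56280003, 1252834)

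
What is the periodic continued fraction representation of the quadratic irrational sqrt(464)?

[21; (1, 1, 5, 1, 1, 1, 5, 1, 1, 42)]

Write x_i = (sqrt(464) + m_i)/d_i with (m_0, d_0) = (0, 1). a_0 = floor(sqrt(464)) = 21, since 21^2 = 441 <= 464 < 484 = 22^2.
Iterate m_{i+1} = d_i*a_i - m_i, d_{i+1} = (464 - m_{i+1}^2)/d_i, a_{i+1} = floor((a_0 + m_{i+1})/d_{i+1}):
  m_1 = 1*21 - 0 = 21, d_1 = (464 - 21^2)/1 = 23/1 = 23, a_1 = floor((21 + 21)/23) = 1.
  m_2 = 23*1 - 21 = 2, d_2 = (464 - 2^2)/23 = 460/23 = 20, a_2 = floor((21 + 2)/20) = 1.
  m_3 = 20*1 - 2 = 18, d_3 = (464 - 18^2)/20 = 140/20 = 7, a_3 = floor((21 + 18)/7) = 5.
  m_4 = 7*5 - 18 = 17, d_4 = (464 - 17^2)/7 = 175/7 = 25, a_4 = floor((21 + 17)/25) = 1.
  m_5 = 25*1 - 17 = 8, d_5 = (464 - 8^2)/25 = 400/25 = 16, a_5 = floor((21 + 8)/16) = 1.
  m_6 = 16*1 - 8 = 8, d_6 = (464 - 8^2)/16 = 400/16 = 25, a_6 = floor((21 + 8)/25) = 1.
  m_7 = 25*1 - 8 = 17, d_7 = (464 - 17^2)/25 = 175/25 = 7, a_7 = floor((21 + 17)/7) = 5.
  m_8 = 7*5 - 17 = 18, d_8 = (464 - 18^2)/7 = 140/7 = 20, a_8 = floor((21 + 18)/20) = 1.
  m_9 = 20*1 - 18 = 2, d_9 = (464 - 2^2)/20 = 460/20 = 23, a_9 = floor((21 + 2)/23) = 1.
  m_10 = 23*1 - 2 = 21, d_10 = (464 - 21^2)/23 = 23/23 = 1, a_10 = floor((21 + 21)/1) = 42.
  m_11 = 1*42 - 21 = 21, d_11 = (464 - 21^2)/1 = 23/1 = 23: (m_11, d_11) = (m_1, d_1) = (21, 23), so from here the quotients repeat a_1, ..., a_10; the period length is 10.
Hence the expansion of sqrt(464) is a_0 = 21 followed by the repeating block 1, 1, 5, 1, 1, 1, 5, 1, 1, 42 (period 10).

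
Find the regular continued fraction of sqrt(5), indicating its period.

Write x_i = (sqrt(5) + m_i)/d_i with (m_0, d_0) = (0, 1). a_0 = floor(sqrt(5)) = 2, since 2^2 = 4 <= 5 < 9 = 3^2.
Iterate m_{i+1} = d_i*a_i - m_i, d_{i+1} = (5 - m_{i+1}^2)/d_i, a_{i+1} = floor((a_0 + m_{i+1})/d_{i+1}):
  m_1 = 1*2 - 0 = 2, d_1 = (5 - 2^2)/1 = 1/1 = 1, a_1 = floor((2 + 2)/1) = 4.
  m_2 = 1*4 - 2 = 2, d_2 = (5 - 2^2)/1 = 1/1 = 1: (m_2, d_2) = (m_1, d_1) = (2, 1), so from here the quotient a_1 repeats; the period length is 1.
Hence the expansion of sqrt(5) is a_0 = 2 followed by the repeating block 4 (period 1).

[2; (4)]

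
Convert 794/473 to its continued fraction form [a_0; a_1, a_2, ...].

Run the Euclidean algorithm on 794 and 473; the successive quotients are the partial quotients a_0, a_1, ... (each step inverts the fractional part left over by the previous one):
  794 = 1*473 + 321, so a_0 = 1.
  473 = 1*321 + 152, so a_1 = 1.
  321 = 2*152 + 17, so a_2 = 2.
  152 = 8*17 + 16, so a_3 = 8.
  17 = 1*16 + 1, so a_4 = 1.
  16 = 16*1 + 0, so a_5 = 16.
The remainder reaches 0 after 6 divisions, so the expansion has 6 partial quotients, read off in order.

[1; 1, 2, 8, 1, 16]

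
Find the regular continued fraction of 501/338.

Run the Euclidean algorithm on 501 and 338; the successive quotients are the partial quotients a_0, a_1, ... (each step inverts the fractional part left over by the previous one):
  501 = 1*338 + 163, so a_0 = 1.
  338 = 2*163 + 12, so a_1 = 2.
  163 = 13*12 + 7, so a_2 = 13.
  12 = 1*7 + 5, so a_3 = 1.
  7 = 1*5 + 2, so a_4 = 1.
  5 = 2*2 + 1, so a_5 = 2.
  2 = 2*1 + 0, so a_6 = 2.
The remainder reaches 0 after 7 divisions, so the expansion has 7 partial quotients, read off in order.

[1; 2, 13, 1, 1, 2, 2]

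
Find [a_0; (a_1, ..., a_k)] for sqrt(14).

Write x_i = (sqrt(14) + m_i)/d_i with (m_0, d_0) = (0, 1). a_0 = floor(sqrt(14)) = 3, since 3^2 = 9 <= 14 < 16 = 4^2.
Iterate m_{i+1} = d_i*a_i - m_i, d_{i+1} = (14 - m_{i+1}^2)/d_i, a_{i+1} = floor((a_0 + m_{i+1})/d_{i+1}):
  m_1 = 1*3 - 0 = 3, d_1 = (14 - 3^2)/1 = 5/1 = 5, a_1 = floor((3 + 3)/5) = 1.
  m_2 = 5*1 - 3 = 2, d_2 = (14 - 2^2)/5 = 10/5 = 2, a_2 = floor((3 + 2)/2) = 2.
  m_3 = 2*2 - 2 = 2, d_3 = (14 - 2^2)/2 = 10/2 = 5, a_3 = floor((3 + 2)/5) = 1.
  m_4 = 5*1 - 2 = 3, d_4 = (14 - 3^2)/5 = 5/5 = 1, a_4 = floor((3 + 3)/1) = 6.
  m_5 = 1*6 - 3 = 3, d_5 = (14 - 3^2)/1 = 5/1 = 5: (m_5, d_5) = (m_1, d_1) = (3, 5), so from here the quotients repeat a_1, ..., a_4; the period length is 4.
Hence the expansion of sqrt(14) is a_0 = 3 followed by the repeating block 1, 2, 1, 6 (period 4).

[3; (1, 2, 1, 6)]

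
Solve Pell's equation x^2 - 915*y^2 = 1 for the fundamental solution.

First expand sqrt(915) as a continued fraction. With x_i = (sqrt(915) + m_i)/d_i and (m_0, d_0) = (0, 1): a_0 = floor(sqrt(915)) = 30, since 30^2 = 900 <= 915 < 961 = 31^2.
Iterate m_{i+1} = d_i*a_i - m_i, d_{i+1} = (915 - m_{i+1}^2)/d_i, a_{i+1} = floor((a_0 + m_{i+1})/d_{i+1}):
  m_1 = 1*30 - 0 = 30, d_1 = (915 - 30^2)/1 = 15/1 = 15, a_1 = floor((30 + 30)/15) = 4.
  m_2 = 15*4 - 30 = 30, d_2 = (915 - 30^2)/15 = 15/15 = 1, a_2 = floor((30 + 30)/1) = 60.
  m_3 = 1*60 - 30 = 30, d_3 = (915 - 30^2)/1 = 15/1 = 15: (m_3, d_3) = (m_1, d_1) = (30, 15), so from here the quotients repeat a_1, a_2; the period length is 2.
So sqrt(915) = [30; (4, 60)] with period length k = 2.
k is even, so the fundamental solution of x^2 - 915y^2 = 1 is (p_{k-1}, q_{k-1}) = (p_1, q_1); compute convergents through index 1.
Convergents (p_i = a_i*p_{i-1} + p_{i-2}, q_i = a_i*q_{i-1} + q_{i-2} with p_{-2}=0, p_{-1}=1, q_{-2}=1, q_{-1}=0):
  i=0: a_0=30, p_0 = 30*1 + 0 = 30, q_0 = 30*0 + 1 = 1.
  i=1: a_1=4, p_1 = 4*30 + 1 = 121, q_1 = 4*1 + 0 = 4.
Check: 121^2 - 915*4^2 = 14641 - 14640 = 1, so (x, y) = (121, 4) solves the equation, and by the theorem it is the least positive solution.

(x, y) = (121, 4)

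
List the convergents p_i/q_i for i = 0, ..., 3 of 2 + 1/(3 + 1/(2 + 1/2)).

Using the convergent recurrence p_i = a_i*p_{i-1} + p_{i-2}, q_i = a_i*q_{i-1} + q_{i-2} with p_{-2}=0, p_{-1}=1, q_{-2}=1, q_{-1}=0:
  i=0: a_0=2, p_0 = 2*1 + 0 = 2, q_0 = 2*0 + 1 = 1.
  i=1: a_1=3, p_1 = 3*2 + 1 = 7, q_1 = 3*1 + 0 = 3.
  i=2: a_2=2, p_2 = 2*7 + 2 = 16, q_2 = 2*3 + 1 = 7.
  i=3: a_3=2, p_3 = 2*16 + 7 = 39, q_3 = 2*7 + 3 = 17.

2/1, 7/3, 16/7, 39/17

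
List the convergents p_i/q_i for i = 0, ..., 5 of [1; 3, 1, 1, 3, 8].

1/1, 4/3, 5/4, 9/7, 32/25, 265/207

Using the convergent recurrence p_i = a_i*p_{i-1} + p_{i-2}, q_i = a_i*q_{i-1} + q_{i-2} with p_{-2}=0, p_{-1}=1, q_{-2}=1, q_{-1}=0:
  i=0: a_0=1, p_0 = 1*1 + 0 = 1, q_0 = 1*0 + 1 = 1.
  i=1: a_1=3, p_1 = 3*1 + 1 = 4, q_1 = 3*1 + 0 = 3.
  i=2: a_2=1, p_2 = 1*4 + 1 = 5, q_2 = 1*3 + 1 = 4.
  i=3: a_3=1, p_3 = 1*5 + 4 = 9, q_3 = 1*4 + 3 = 7.
  i=4: a_4=3, p_4 = 3*9 + 5 = 32, q_4 = 3*7 + 4 = 25.
  i=5: a_5=8, p_5 = 8*32 + 9 = 265, q_5 = 8*25 + 7 = 207.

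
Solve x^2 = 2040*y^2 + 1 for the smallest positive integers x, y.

First expand sqrt(2040) as a continued fraction. With x_i = (sqrt(2040) + m_i)/d_i and (m_0, d_0) = (0, 1): a_0 = floor(sqrt(2040)) = 45, since 45^2 = 2025 <= 2040 < 2116 = 46^2.
Iterate m_{i+1} = d_i*a_i - m_i, d_{i+1} = (2040 - m_{i+1}^2)/d_i, a_{i+1} = floor((a_0 + m_{i+1})/d_{i+1}):
  m_1 = 1*45 - 0 = 45, d_1 = (2040 - 45^2)/1 = 15/1 = 15, a_1 = floor((45 + 45)/15) = 6.
  m_2 = 15*6 - 45 = 45, d_2 = (2040 - 45^2)/15 = 15/15 = 1, a_2 = floor((45 + 45)/1) = 90.
  m_3 = 1*90 - 45 = 45, d_3 = (2040 - 45^2)/1 = 15/1 = 15: (m_3, d_3) = (m_1, d_1) = (45, 15), so from here the quotients repeat a_1, a_2; the period length is 2.
So sqrt(2040) = [45; (6, 90)] with period length k = 2.
k is even, so the fundamental solution of x^2 - 2040y^2 = 1 is (p_{k-1}, q_{k-1}) = (p_1, q_1); compute convergents through index 1.
Convergents (p_i = a_i*p_{i-1} + p_{i-2}, q_i = a_i*q_{i-1} + q_{i-2} with p_{-2}=0, p_{-1}=1, q_{-2}=1, q_{-1}=0):
  i=0: a_0=45, p_0 = 45*1 + 0 = 45, q_0 = 45*0 + 1 = 1.
  i=1: a_1=6, p_1 = 6*45 + 1 = 271, q_1 = 6*1 + 0 = 6.
Check: 271^2 - 2040*6^2 = 73441 - 73440 = 1, so (x, y) = (271, 6) solves the equation, and by the theorem it is the least positive solution.

(x, y) = (271, 6)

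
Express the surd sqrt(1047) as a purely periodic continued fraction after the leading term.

[32; (2, 1, 3, 1, 20, 1, 3, 1, 2, 64)]

Write x_i = (sqrt(1047) + m_i)/d_i with (m_0, d_0) = (0, 1). a_0 = floor(sqrt(1047)) = 32, since 32^2 = 1024 <= 1047 < 1089 = 33^2.
Iterate m_{i+1} = d_i*a_i - m_i, d_{i+1} = (1047 - m_{i+1}^2)/d_i, a_{i+1} = floor((a_0 + m_{i+1})/d_{i+1}):
  m_1 = 1*32 - 0 = 32, d_1 = (1047 - 32^2)/1 = 23/1 = 23, a_1 = floor((32 + 32)/23) = 2.
  m_2 = 23*2 - 32 = 14, d_2 = (1047 - 14^2)/23 = 851/23 = 37, a_2 = floor((32 + 14)/37) = 1.
  m_3 = 37*1 - 14 = 23, d_3 = (1047 - 23^2)/37 = 518/37 = 14, a_3 = floor((32 + 23)/14) = 3.
  m_4 = 14*3 - 23 = 19, d_4 = (1047 - 19^2)/14 = 686/14 = 49, a_4 = floor((32 + 19)/49) = 1.
  m_5 = 49*1 - 19 = 30, d_5 = (1047 - 30^2)/49 = 147/49 = 3, a_5 = floor((32 + 30)/3) = 20.
  m_6 = 3*20 - 30 = 30, d_6 = (1047 - 30^2)/3 = 147/3 = 49, a_6 = floor((32 + 30)/49) = 1.
  m_7 = 49*1 - 30 = 19, d_7 = (1047 - 19^2)/49 = 686/49 = 14, a_7 = floor((32 + 19)/14) = 3.
  m_8 = 14*3 - 19 = 23, d_8 = (1047 - 23^2)/14 = 518/14 = 37, a_8 = floor((32 + 23)/37) = 1.
  m_9 = 37*1 - 23 = 14, d_9 = (1047 - 14^2)/37 = 851/37 = 23, a_9 = floor((32 + 14)/23) = 2.
  m_10 = 23*2 - 14 = 32, d_10 = (1047 - 32^2)/23 = 23/23 = 1, a_10 = floor((32 + 32)/1) = 64.
  m_11 = 1*64 - 32 = 32, d_11 = (1047 - 32^2)/1 = 23/1 = 23: (m_11, d_11) = (m_1, d_1) = (32, 23), so from here the quotients repeat a_1, ..., a_10; the period length is 10.
Hence the expansion of sqrt(1047) is a_0 = 32 followed by the repeating block 2, 1, 3, 1, 20, 1, 3, 1, 2, 64 (period 10).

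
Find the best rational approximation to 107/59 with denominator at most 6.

9/5

Expand x = 107/59 as a continued fraction with the Euclidean algorithm:
  107 = 1*59 + 48, so a_0 = 1.
  59 = 1*48 + 11, so a_1 = 1.
  48 = 4*11 + 4, so a_2 = 4.
  11 = 2*4 + 3, so a_3 = 2.
  4 = 1*3 + 1, so a_4 = 1.
  3 = 3*1 + 0, so a_5 = 3.
so x = [1; 1, 4, 2, 1, 3].
Convergents (p_i = a_i*p_{i-1} + p_{i-2}, q_i = a_i*q_{i-1} + q_{i-2} with p_{-2}=0, p_{-1}=1, q_{-2}=1, q_{-1}=0), until the denominator exceeds 6:
  i=0: a_0=1, p_0 = 1*1 + 0 = 1, q_0 = 1*0 + 1 = 1.
  i=1: a_1=1, p_1 = 1*1 + 1 = 2, q_1 = 1*1 + 0 = 1.
  i=2: a_2=4, p_2 = 4*2 + 1 = 9, q_2 = 4*1 + 1 = 5.
  i=3: a_3=2, p_3 = 2*9 + 2 = 20, q_3 = 2*5 + 1 = 11.
q_3 = 11 > 6, so the last convergent with denominator <= 6 is p_2/q_2 = 9/5.
The closest fraction with denominator <= 6 is either p_2/q_2 or the intermediate fraction (k*p_2 + p_1)/(k*q_2 + q_1) with the largest k >= 1 whose denominator stays <= 6; these approach x as k grows, and every other convergent or intermediate fraction in range is farther away.
Largest k: floor((6 - q_1)/q_2) = floor((6 - 1)/5) = 1.
That gives (1*9 + 2)/(1*5 + 1) = 11/6.
Compare the errors: |x - 9/5| = |107*5 - 9*59|/(59*5) = 4/295, and |x - 11/6| = |107*6 - 11*59|/(59*6) = 7/354.
Cross-multiplying, 4*354 = 1416 < 2065 = 7*295, so 4/295 is smaller: the convergent 9/5 is closer to x than 11/6.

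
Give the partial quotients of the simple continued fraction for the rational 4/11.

[0; 2, 1, 3]

Run the Euclidean algorithm on 4 and 11; the successive quotients are the partial quotients a_0, a_1, ... (each step inverts the fractional part left over by the previous one):
  4 = 0*11 + 4, so a_0 = 0.
  11 = 2*4 + 3, so a_1 = 2.
  4 = 1*3 + 1, so a_2 = 1.
  3 = 3*1 + 0, so a_3 = 3.
The remainder reaches 0 after 4 divisions, so the expansion has 4 partial quotients, read off in order.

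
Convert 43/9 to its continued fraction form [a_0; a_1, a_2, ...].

[4; 1, 3, 2]

Run the Euclidean algorithm on 43 and 9; the successive quotients are the partial quotients a_0, a_1, ... (each step inverts the fractional part left over by the previous one):
  43 = 4*9 + 7, so a_0 = 4.
  9 = 1*7 + 2, so a_1 = 1.
  7 = 3*2 + 1, so a_2 = 3.
  2 = 2*1 + 0, so a_3 = 2.
The remainder reaches 0 after 4 divisions, so the expansion has 4 partial quotients, read off in order.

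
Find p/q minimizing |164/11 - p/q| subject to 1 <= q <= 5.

Expand x = 164/11 as a continued fraction with the Euclidean algorithm:
  164 = 14*11 + 10, so a_0 = 14.
  11 = 1*10 + 1, so a_1 = 1.
  10 = 10*1 + 0, so a_2 = 10.
so x = [14; 1, 10].
Convergents (p_i = a_i*p_{i-1} + p_{i-2}, q_i = a_i*q_{i-1} + q_{i-2} with p_{-2}=0, p_{-1}=1, q_{-2}=1, q_{-1}=0), until the denominator exceeds 5:
  i=0: a_0=14, p_0 = 14*1 + 0 = 14, q_0 = 14*0 + 1 = 1.
  i=1: a_1=1, p_1 = 1*14 + 1 = 15, q_1 = 1*1 + 0 = 1.
  i=2: a_2=10, p_2 = 10*15 + 14 = 164, q_2 = 10*1 + 1 = 11.
q_2 = 11 > 5, so the last convergent with denominator <= 5 is p_1/q_1 = 15/1.
The closest fraction with denominator <= 5 is either p_1/q_1 or the intermediate fraction (k*p_1 + p_0)/(k*q_1 + q_0) with the largest k >= 1 whose denominator stays <= 5; these approach x as k grows, and every other convergent or intermediate fraction in range is farther away.
Largest k: floor((5 - q_0)/q_1) = floor((5 - 1)/1) = 4.
That gives (4*15 + 14)/(4*1 + 1) = 74/5.
Compare the errors: |x - 15/1| = |164*1 - 15*11|/(11*1) = 1/11, and |x - 74/5| = |164*5 - 74*11|/(11*5) = 6/55.
Cross-multiplying, 1*55 = 55 < 66 = 6*11, so 1/11 is smaller: the convergent 15/1 is closer to x than 74/5.

15/1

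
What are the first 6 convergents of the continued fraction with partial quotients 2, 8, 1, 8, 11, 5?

Using the convergent recurrence p_i = a_i*p_{i-1} + p_{i-2}, q_i = a_i*q_{i-1} + q_{i-2} with p_{-2}=0, p_{-1}=1, q_{-2}=1, q_{-1}=0:
  i=0: a_0=2, p_0 = 2*1 + 0 = 2, q_0 = 2*0 + 1 = 1.
  i=1: a_1=8, p_1 = 8*2 + 1 = 17, q_1 = 8*1 + 0 = 8.
  i=2: a_2=1, p_2 = 1*17 + 2 = 19, q_2 = 1*8 + 1 = 9.
  i=3: a_3=8, p_3 = 8*19 + 17 = 169, q_3 = 8*9 + 8 = 80.
  i=4: a_4=11, p_4 = 11*169 + 19 = 1878, q_4 = 11*80 + 9 = 889.
  i=5: a_5=5, p_5 = 5*1878 + 169 = 9559, q_5 = 5*889 + 80 = 4525.

2/1, 17/8, 19/9, 169/80, 1878/889, 9559/4525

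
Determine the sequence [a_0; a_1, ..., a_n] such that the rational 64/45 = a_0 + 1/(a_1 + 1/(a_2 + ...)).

[1; 2, 2, 1, 2, 2]

Run the Euclidean algorithm on 64 and 45; the successive quotients are the partial quotients a_0, a_1, ... (each step inverts the fractional part left over by the previous one):
  64 = 1*45 + 19, so a_0 = 1.
  45 = 2*19 + 7, so a_1 = 2.
  19 = 2*7 + 5, so a_2 = 2.
  7 = 1*5 + 2, so a_3 = 1.
  5 = 2*2 + 1, so a_4 = 2.
  2 = 2*1 + 0, so a_5 = 2.
The remainder reaches 0 after 6 divisions, so the expansion has 6 partial quotients, read off in order.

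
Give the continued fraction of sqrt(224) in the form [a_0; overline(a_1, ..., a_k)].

Write x_i = (sqrt(224) + m_i)/d_i with (m_0, d_0) = (0, 1). a_0 = floor(sqrt(224)) = 14, since 14^2 = 196 <= 224 < 225 = 15^2.
Iterate m_{i+1} = d_i*a_i - m_i, d_{i+1} = (224 - m_{i+1}^2)/d_i, a_{i+1} = floor((a_0 + m_{i+1})/d_{i+1}):
  m_1 = 1*14 - 0 = 14, d_1 = (224 - 14^2)/1 = 28/1 = 28, a_1 = floor((14 + 14)/28) = 1.
  m_2 = 28*1 - 14 = 14, d_2 = (224 - 14^2)/28 = 28/28 = 1, a_2 = floor((14 + 14)/1) = 28.
  m_3 = 1*28 - 14 = 14, d_3 = (224 - 14^2)/1 = 28/1 = 28: (m_3, d_3) = (m_1, d_1) = (14, 28), so from here the quotients repeat a_1, a_2; the period length is 2.
Hence the expansion of sqrt(224) is a_0 = 14 followed by the repeating block 1, 28 (period 2).

[14; overline(1, 28)]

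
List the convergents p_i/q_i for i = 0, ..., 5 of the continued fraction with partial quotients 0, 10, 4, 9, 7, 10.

0/1, 1/10, 4/41, 37/379, 263/2694, 2667/27319

Using the convergent recurrence p_i = a_i*p_{i-1} + p_{i-2}, q_i = a_i*q_{i-1} + q_{i-2} with p_{-2}=0, p_{-1}=1, q_{-2}=1, q_{-1}=0:
  i=0: a_0=0, p_0 = 0*1 + 0 = 0, q_0 = 0*0 + 1 = 1.
  i=1: a_1=10, p_1 = 10*0 + 1 = 1, q_1 = 10*1 + 0 = 10.
  i=2: a_2=4, p_2 = 4*1 + 0 = 4, q_2 = 4*10 + 1 = 41.
  i=3: a_3=9, p_3 = 9*4 + 1 = 37, q_3 = 9*41 + 10 = 379.
  i=4: a_4=7, p_4 = 7*37 + 4 = 263, q_4 = 7*379 + 41 = 2694.
  i=5: a_5=10, p_5 = 10*263 + 37 = 2667, q_5 = 10*2694 + 379 = 27319.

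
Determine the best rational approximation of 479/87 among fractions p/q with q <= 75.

Expand x = 479/87 as a continued fraction with the Euclidean algorithm:
  479 = 5*87 + 44, so a_0 = 5.
  87 = 1*44 + 43, so a_1 = 1.
  44 = 1*43 + 1, so a_2 = 1.
  43 = 43*1 + 0, so a_3 = 43.
so x = [5; 1, 1, 43].
Convergents (p_i = a_i*p_{i-1} + p_{i-2}, q_i = a_i*q_{i-1} + q_{i-2} with p_{-2}=0, p_{-1}=1, q_{-2}=1, q_{-1}=0), until the denominator exceeds 75:
  i=0: a_0=5, p_0 = 5*1 + 0 = 5, q_0 = 5*0 + 1 = 1.
  i=1: a_1=1, p_1 = 1*5 + 1 = 6, q_1 = 1*1 + 0 = 1.
  i=2: a_2=1, p_2 = 1*6 + 5 = 11, q_2 = 1*1 + 1 = 2.
  i=3: a_3=43, p_3 = 43*11 + 6 = 479, q_3 = 43*2 + 1 = 87.
q_3 = 87 > 75, so the last convergent with denominator <= 75 is p_2/q_2 = 11/2.
The closest fraction with denominator <= 75 is either p_2/q_2 or the intermediate fraction (k*p_2 + p_1)/(k*q_2 + q_1) with the largest k >= 1 whose denominator stays <= 75; these approach x as k grows, and every other convergent or intermediate fraction in range is farther away.
Largest k: floor((75 - q_1)/q_2) = floor((75 - 1)/2) = 37.
That gives (37*11 + 6)/(37*2 + 1) = 413/75.
Compare the errors: |x - 11/2| = |479*2 - 11*87|/(87*2) = 1/174, and |x - 413/75| = |479*75 - 413*87|/(87*75) = 6/6525.
Cross-multiplying, 6*174 = 1044 < 6525 = 1*6525, so 6/6525 is smaller: the intermediate fraction 413/75 is closer to x than 11/2.

413/75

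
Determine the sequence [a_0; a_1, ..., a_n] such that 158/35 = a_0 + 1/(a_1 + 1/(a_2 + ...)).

Run the Euclidean algorithm on 158 and 35; the successive quotients are the partial quotients a_0, a_1, ... (each step inverts the fractional part left over by the previous one):
  158 = 4*35 + 18, so a_0 = 4.
  35 = 1*18 + 17, so a_1 = 1.
  18 = 1*17 + 1, so a_2 = 1.
  17 = 17*1 + 0, so a_3 = 17.
The remainder reaches 0 after 4 divisions, so the expansion has 4 partial quotients, read off in order.

[4; 1, 1, 17]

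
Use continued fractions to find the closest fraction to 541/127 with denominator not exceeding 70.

Expand x = 541/127 as a continued fraction with the Euclidean algorithm:
  541 = 4*127 + 33, so a_0 = 4.
  127 = 3*33 + 28, so a_1 = 3.
  33 = 1*28 + 5, so a_2 = 1.
  28 = 5*5 + 3, so a_3 = 5.
  5 = 1*3 + 2, so a_4 = 1.
  3 = 1*2 + 1, so a_5 = 1.
  2 = 2*1 + 0, so a_6 = 2.
so x = [4; 3, 1, 5, 1, 1, 2].
Convergents (p_i = a_i*p_{i-1} + p_{i-2}, q_i = a_i*q_{i-1} + q_{i-2} with p_{-2}=0, p_{-1}=1, q_{-2}=1, q_{-1}=0), until the denominator exceeds 70:
  i=0: a_0=4, p_0 = 4*1 + 0 = 4, q_0 = 4*0 + 1 = 1.
  i=1: a_1=3, p_1 = 3*4 + 1 = 13, q_1 = 3*1 + 0 = 3.
  i=2: a_2=1, p_2 = 1*13 + 4 = 17, q_2 = 1*3 + 1 = 4.
  i=3: a_3=5, p_3 = 5*17 + 13 = 98, q_3 = 5*4 + 3 = 23.
  i=4: a_4=1, p_4 = 1*98 + 17 = 115, q_4 = 1*23 + 4 = 27.
  i=5: a_5=1, p_5 = 1*115 + 98 = 213, q_5 = 1*27 + 23 = 50.
  i=6: a_6=2, p_6 = 2*213 + 115 = 541, q_6 = 2*50 + 27 = 127.
q_6 = 127 > 70, so the last convergent with denominator <= 70 is p_5/q_5 = 213/50.
The closest fraction with denominator <= 70 is either p_5/q_5 or the intermediate fraction (k*p_5 + p_4)/(k*q_5 + q_4) with the largest k >= 1 whose denominator stays <= 70; these approach x as k grows, and every other convergent or intermediate fraction in range is farther away.
Largest k: floor((70 - q_4)/q_5) = floor((70 - 27)/50) = 0.
Since k = 0, no intermediate fraction beyond p_5/q_5 has denominator <= 70, so the convergent 213/50 is the closest (its error is |541*50 - 213*127|/(127*50) = 1/6350).

213/50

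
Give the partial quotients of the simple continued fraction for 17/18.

Run the Euclidean algorithm on 17 and 18; the successive quotients are the partial quotients a_0, a_1, ... (each step inverts the fractional part left over by the previous one):
  17 = 0*18 + 17, so a_0 = 0.
  18 = 1*17 + 1, so a_1 = 1.
  17 = 17*1 + 0, so a_2 = 17.
The remainder reaches 0 after 3 divisions, so the expansion has 3 partial quotients, read off in order.

[0; 1, 17]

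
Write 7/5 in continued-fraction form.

Run the Euclidean algorithm on 7 and 5; the successive quotients are the partial quotients a_0, a_1, ... (each step inverts the fractional part left over by the previous one):
  7 = 1*5 + 2, so a_0 = 1.
  5 = 2*2 + 1, so a_1 = 2.
  2 = 2*1 + 0, so a_2 = 2.
The remainder reaches 0 after 3 divisions, so the expansion has 3 partial quotients, read off in order.

[1; 2, 2]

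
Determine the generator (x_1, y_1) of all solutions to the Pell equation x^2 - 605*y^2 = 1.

First expand sqrt(605) as a continued fraction. With x_i = (sqrt(605) + m_i)/d_i and (m_0, d_0) = (0, 1): a_0 = floor(sqrt(605)) = 24, since 24^2 = 576 <= 605 < 625 = 25^2.
Iterate m_{i+1} = d_i*a_i - m_i, d_{i+1} = (605 - m_{i+1}^2)/d_i, a_{i+1} = floor((a_0 + m_{i+1})/d_{i+1}):
  m_1 = 1*24 - 0 = 24, d_1 = (605 - 24^2)/1 = 29/1 = 29, a_1 = floor((24 + 24)/29) = 1.
  m_2 = 29*1 - 24 = 5, d_2 = (605 - 5^2)/29 = 580/29 = 20, a_2 = floor((24 + 5)/20) = 1.
  m_3 = 20*1 - 5 = 15, d_3 = (605 - 15^2)/20 = 380/20 = 19, a_3 = floor((24 + 15)/19) = 2.
  m_4 = 19*2 - 15 = 23, d_4 = (605 - 23^2)/19 = 76/19 = 4, a_4 = floor((24 + 23)/4) = 11.
  m_5 = 4*11 - 23 = 21, d_5 = (605 - 21^2)/4 = 164/4 = 41, a_5 = floor((24 + 21)/41) = 1.
  m_6 = 41*1 - 21 = 20, d_6 = (605 - 20^2)/41 = 205/41 = 5, a_6 = floor((24 + 20)/5) = 8.
  m_7 = 5*8 - 20 = 20, d_7 = (605 - 20^2)/5 = 205/5 = 41, a_7 = floor((24 + 20)/41) = 1.
  m_8 = 41*1 - 20 = 21, d_8 = (605 - 21^2)/41 = 164/41 = 4, a_8 = floor((24 + 21)/4) = 11.
  m_9 = 4*11 - 21 = 23, d_9 = (605 - 23^2)/4 = 76/4 = 19, a_9 = floor((24 + 23)/19) = 2.
  m_10 = 19*2 - 23 = 15, d_10 = (605 - 15^2)/19 = 380/19 = 20, a_10 = floor((24 + 15)/20) = 1.
  m_11 = 20*1 - 15 = 5, d_11 = (605 - 5^2)/20 = 580/20 = 29, a_11 = floor((24 + 5)/29) = 1.
  m_12 = 29*1 - 5 = 24, d_12 = (605 - 24^2)/29 = 29/29 = 1, a_12 = floor((24 + 24)/1) = 48.
  m_13 = 1*48 - 24 = 24, d_13 = (605 - 24^2)/1 = 29/1 = 29: (m_13, d_13) = (m_1, d_1) = (24, 29), so from here the quotients repeat a_1, ..., a_12; the period length is 12.
So sqrt(605) = [24; (1, 1, 2, 11, 1, 8, 1, 11, 2, 1, 1, 48)] with period length k = 12.
k is even, so the fundamental solution of x^2 - 605y^2 = 1 is (p_{k-1}, q_{k-1}) = (p_11, q_11); compute convergents through index 11.
Convergents (p_i = a_i*p_{i-1} + p_{i-2}, q_i = a_i*q_{i-1} + q_{i-2} with p_{-2}=0, p_{-1}=1, q_{-2}=1, q_{-1}=0):
  i=0: a_0=24, p_0 = 24*1 + 0 = 24, q_0 = 24*0 + 1 = 1.
  i=1: a_1=1, p_1 = 1*24 + 1 = 25, q_1 = 1*1 + 0 = 1.
  i=2: a_2=1, p_2 = 1*25 + 24 = 49, q_2 = 1*1 + 1 = 2.
  i=3: a_3=2, p_3 = 2*49 + 25 = 123, q_3 = 2*2 + 1 = 5.
  i=4: a_4=11, p_4 = 11*123 + 49 = 1402, q_4 = 11*5 + 2 = 57.
  i=5: a_5=1, p_5 = 1*1402 + 123 = 1525, q_5 = 1*57 + 5 = 62.
  i=6: a_6=8, p_6 = 8*1525 + 1402 = 13602, q_6 = 8*62 + 57 = 553.
  i=7: a_7=1, p_7 = 1*13602 + 1525 = 15127, q_7 = 1*553 + 62 = 615.
  i=8: a_8=11, p_8 = 11*15127 + 13602 = 179999, q_8 = 11*615 + 553 = 7318.
  i=9: a_9=2, p_9 = 2*179999 + 15127 = 375125, q_9 = 2*7318 + 615 = 15251.
  i=10: a_10=1, p_10 = 1*375125 + 179999 = 555124, q_10 = 1*15251 + 7318 = 22569.
  i=11: a_11=1, p_11 = 1*555124 + 375125 = 930249, q_11 = 1*22569 + 15251 = 37820.
Check: 930249^2 - 605*37820^2 = 865363202001 - 865363202000 = 1, so (x, y) = (930249, 37820) solves the equation, and by the theorem it is the least positive solution.

(x, y) = (930249, 37820)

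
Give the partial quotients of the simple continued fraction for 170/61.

[2; 1, 3, 1, 2, 4]

Run the Euclidean algorithm on 170 and 61; the successive quotients are the partial quotients a_0, a_1, ... (each step inverts the fractional part left over by the previous one):
  170 = 2*61 + 48, so a_0 = 2.
  61 = 1*48 + 13, so a_1 = 1.
  48 = 3*13 + 9, so a_2 = 3.
  13 = 1*9 + 4, so a_3 = 1.
  9 = 2*4 + 1, so a_4 = 2.
  4 = 4*1 + 0, so a_5 = 4.
The remainder reaches 0 after 6 divisions, so the expansion has 6 partial quotients, read off in order.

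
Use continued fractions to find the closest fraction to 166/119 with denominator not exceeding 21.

Expand x = 166/119 as a continued fraction with the Euclidean algorithm:
  166 = 1*119 + 47, so a_0 = 1.
  119 = 2*47 + 25, so a_1 = 2.
  47 = 1*25 + 22, so a_2 = 1.
  25 = 1*22 + 3, so a_3 = 1.
  22 = 7*3 + 1, so a_4 = 7.
  3 = 3*1 + 0, so a_5 = 3.
so x = [1; 2, 1, 1, 7, 3].
Convergents (p_i = a_i*p_{i-1} + p_{i-2}, q_i = a_i*q_{i-1} + q_{i-2} with p_{-2}=0, p_{-1}=1, q_{-2}=1, q_{-1}=0), until the denominator exceeds 21:
  i=0: a_0=1, p_0 = 1*1 + 0 = 1, q_0 = 1*0 + 1 = 1.
  i=1: a_1=2, p_1 = 2*1 + 1 = 3, q_1 = 2*1 + 0 = 2.
  i=2: a_2=1, p_2 = 1*3 + 1 = 4, q_2 = 1*2 + 1 = 3.
  i=3: a_3=1, p_3 = 1*4 + 3 = 7, q_3 = 1*3 + 2 = 5.
  i=4: a_4=7, p_4 = 7*7 + 4 = 53, q_4 = 7*5 + 3 = 38.
q_4 = 38 > 21, so the last convergent with denominator <= 21 is p_3/q_3 = 7/5.
The closest fraction with denominator <= 21 is either p_3/q_3 or the intermediate fraction (k*p_3 + p_2)/(k*q_3 + q_2) with the largest k >= 1 whose denominator stays <= 21; these approach x as k grows, and every other convergent or intermediate fraction in range is farther away.
Largest k: floor((21 - q_2)/q_3) = floor((21 - 3)/5) = 3.
That gives (3*7 + 4)/(3*5 + 3) = 25/18.
Compare the errors: |x - 7/5| = |166*5 - 7*119|/(119*5) = 3/595, and |x - 25/18| = |166*18 - 25*119|/(119*18) = 13/2142.
Cross-multiplying, 3*2142 = 6426 < 7735 = 13*595, so 3/595 is smaller: the convergent 7/5 is closer to x than 25/18.

7/5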